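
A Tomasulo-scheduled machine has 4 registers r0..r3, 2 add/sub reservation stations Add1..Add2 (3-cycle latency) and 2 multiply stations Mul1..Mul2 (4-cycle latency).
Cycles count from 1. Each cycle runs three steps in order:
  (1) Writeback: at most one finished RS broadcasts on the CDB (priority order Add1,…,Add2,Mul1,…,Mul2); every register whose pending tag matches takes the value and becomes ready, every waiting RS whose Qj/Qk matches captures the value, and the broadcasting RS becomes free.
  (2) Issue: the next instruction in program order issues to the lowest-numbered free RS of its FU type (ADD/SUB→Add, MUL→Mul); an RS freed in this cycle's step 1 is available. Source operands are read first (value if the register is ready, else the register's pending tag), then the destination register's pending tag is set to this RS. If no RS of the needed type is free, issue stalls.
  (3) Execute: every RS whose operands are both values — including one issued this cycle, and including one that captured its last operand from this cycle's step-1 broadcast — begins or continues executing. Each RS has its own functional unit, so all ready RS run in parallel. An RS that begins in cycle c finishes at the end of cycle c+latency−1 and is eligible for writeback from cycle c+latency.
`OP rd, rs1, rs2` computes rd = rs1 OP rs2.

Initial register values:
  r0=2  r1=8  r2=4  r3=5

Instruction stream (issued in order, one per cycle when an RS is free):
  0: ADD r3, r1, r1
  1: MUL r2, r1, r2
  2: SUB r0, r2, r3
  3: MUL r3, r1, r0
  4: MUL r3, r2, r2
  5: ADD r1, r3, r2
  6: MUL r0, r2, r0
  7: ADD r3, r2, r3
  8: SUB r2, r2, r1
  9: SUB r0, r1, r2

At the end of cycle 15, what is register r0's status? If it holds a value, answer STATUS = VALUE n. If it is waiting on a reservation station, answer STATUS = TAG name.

cycle 1: issue ADD r3<-Add1 // r0:2,r1:8,r2:4,r3:Add1
cycle 2: issue MUL r2<-Mul1 // r0:2,r1:8,r2:Mul1,r3:Add1
cycle 3: issue SUB r0<-Add2 // r0:Add2,r1:8,r2:Mul1,r3:Add1
cycle 4: CDB Add1=16; issue MUL r3<-Mul2 // r0:Add2,r1:8,r2:Mul1,r3:Mul2
cycle 5: stall // r0:Add2,r1:8,r2:Mul1,r3:Mul2
cycle 6: CDB Mul1=32; issue MUL r3<-Mul1 // r0:Add2,r1:8,r2:32,r3:Mul1
cycle 7: issue ADD r1<-Add1 // r0:Add2,r1:Add1,r2:32,r3:Mul1
cycle 8: stall // r0:Add2,r1:Add1,r2:32,r3:Mul1
cycle 9: CDB Add2=16; stall // r0:16,r1:Add1,r2:32,r3:Mul1
cycle 10: CDB Mul1=1024; issue MUL r0<-Mul1 // r0:Mul1,r1:Add1,r2:32,r3:1024
cycle 11: issue ADD r3<-Add2 // r0:Mul1,r1:Add1,r2:32,r3:Add2
cycle 12: stall // r0:Mul1,r1:Add1,r2:32,r3:Add2
cycle 13: CDB Add1=1056; issue SUB r2<-Add1 // r0:Mul1,r1:1056,r2:Add1,r3:Add2
cycle 14: CDB Add2=1056; issue SUB r0<-Add2 // r0:Add2,r1:1056,r2:Add1,r3:1056
cycle 15: CDB Mul1=512 // r0:Add2,r1:1056,r2:Add1,r3:1056

STATUS = TAG Add2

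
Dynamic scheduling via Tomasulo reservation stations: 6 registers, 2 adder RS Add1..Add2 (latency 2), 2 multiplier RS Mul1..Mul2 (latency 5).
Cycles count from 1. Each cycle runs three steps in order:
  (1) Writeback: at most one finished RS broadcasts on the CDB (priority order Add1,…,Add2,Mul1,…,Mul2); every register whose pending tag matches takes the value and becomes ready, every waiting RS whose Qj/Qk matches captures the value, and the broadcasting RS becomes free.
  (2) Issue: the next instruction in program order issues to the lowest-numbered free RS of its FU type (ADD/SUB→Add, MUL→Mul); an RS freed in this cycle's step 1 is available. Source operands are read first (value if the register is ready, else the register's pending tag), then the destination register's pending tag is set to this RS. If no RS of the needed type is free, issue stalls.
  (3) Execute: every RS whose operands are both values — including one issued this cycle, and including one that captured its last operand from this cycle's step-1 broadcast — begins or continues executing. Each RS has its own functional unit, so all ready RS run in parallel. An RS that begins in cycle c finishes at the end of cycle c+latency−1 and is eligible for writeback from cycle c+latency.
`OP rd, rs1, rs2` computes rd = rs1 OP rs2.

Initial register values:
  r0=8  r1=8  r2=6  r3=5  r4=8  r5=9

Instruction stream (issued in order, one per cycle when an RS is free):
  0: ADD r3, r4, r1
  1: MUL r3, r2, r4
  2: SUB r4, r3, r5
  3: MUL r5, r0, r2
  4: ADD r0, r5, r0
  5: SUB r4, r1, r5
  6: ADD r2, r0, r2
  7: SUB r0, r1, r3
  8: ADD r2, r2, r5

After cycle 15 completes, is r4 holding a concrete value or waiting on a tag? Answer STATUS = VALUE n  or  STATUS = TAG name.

STATUS = VALUE -40

cycle 1: issue ADD r3<-Add1 // r0:8,r1:8,r2:6,r3:Add1,r4:8,r5:9
cycle 2: issue MUL r3<-Mul1 // r0:8,r1:8,r2:6,r3:Mul1,r4:8,r5:9
cycle 3: CDB Add1=16; issue SUB r4<-Add1 // r0:8,r1:8,r2:6,r3:Mul1,r4:Add1,r5:9
cycle 4: issue MUL r5<-Mul2 // r0:8,r1:8,r2:6,r3:Mul1,r4:Add1,r5:Mul2
cycle 5: issue ADD r0<-Add2 // r0:Add2,r1:8,r2:6,r3:Mul1,r4:Add1,r5:Mul2
cycle 6: stall // r0:Add2,r1:8,r2:6,r3:Mul1,r4:Add1,r5:Mul2
cycle 7: CDB Mul1=48; stall // r0:Add2,r1:8,r2:6,r3:48,r4:Add1,r5:Mul2
cycle 8: stall // r0:Add2,r1:8,r2:6,r3:48,r4:Add1,r5:Mul2
cycle 9: CDB Add1=39; issue SUB r4<-Add1 // r0:Add2,r1:8,r2:6,r3:48,r4:Add1,r5:Mul2
cycle 10: CDB Mul2=48; stall // r0:Add2,r1:8,r2:6,r3:48,r4:Add1,r5:48
cycle 11: stall // r0:Add2,r1:8,r2:6,r3:48,r4:Add1,r5:48
cycle 12: CDB Add1=-40; issue ADD r2<-Add1 // r0:Add2,r1:8,r2:Add1,r3:48,r4:-40,r5:48
cycle 13: CDB Add2=56; issue SUB r0<-Add2 // r0:Add2,r1:8,r2:Add1,r3:48,r4:-40,r5:48
cycle 14: stall // r0:Add2,r1:8,r2:Add1,r3:48,r4:-40,r5:48
cycle 15: CDB Add1=62; issue ADD r2<-Add1 // r0:Add2,r1:8,r2:Add1,r3:48,r4:-40,r5:48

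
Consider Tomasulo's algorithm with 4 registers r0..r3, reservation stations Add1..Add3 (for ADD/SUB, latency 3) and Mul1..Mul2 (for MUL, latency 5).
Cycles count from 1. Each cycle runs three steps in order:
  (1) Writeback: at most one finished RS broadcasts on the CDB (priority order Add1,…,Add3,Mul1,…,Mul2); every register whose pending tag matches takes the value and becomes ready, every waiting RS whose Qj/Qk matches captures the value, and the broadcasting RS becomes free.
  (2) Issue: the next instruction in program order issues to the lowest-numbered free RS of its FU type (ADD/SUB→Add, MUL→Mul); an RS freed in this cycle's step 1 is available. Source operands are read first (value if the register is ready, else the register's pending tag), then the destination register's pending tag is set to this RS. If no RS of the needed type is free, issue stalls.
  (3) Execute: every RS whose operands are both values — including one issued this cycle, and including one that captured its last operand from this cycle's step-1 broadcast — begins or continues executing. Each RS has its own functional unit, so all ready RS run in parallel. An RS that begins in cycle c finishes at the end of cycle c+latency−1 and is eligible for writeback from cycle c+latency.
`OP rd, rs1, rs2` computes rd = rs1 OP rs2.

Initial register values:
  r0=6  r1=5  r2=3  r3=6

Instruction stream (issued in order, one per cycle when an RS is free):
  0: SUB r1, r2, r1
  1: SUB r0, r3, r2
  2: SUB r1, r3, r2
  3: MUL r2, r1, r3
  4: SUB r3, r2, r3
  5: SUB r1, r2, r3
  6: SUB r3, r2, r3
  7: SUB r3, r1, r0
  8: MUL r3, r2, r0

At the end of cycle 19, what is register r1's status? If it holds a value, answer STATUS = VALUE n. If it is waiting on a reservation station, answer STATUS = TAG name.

STATUS = VALUE 6

c1: issue SUB r1<-Add1 | r0:6,r1:Add1,r2:3,r3:6
c2: issue SUB r0<-Add2 | r0:Add2,r1:Add1,r2:3,r3:6
c3: issue SUB r1<-Add3 | r0:Add2,r1:Add3,r2:3,r3:6
c4: CDB Add1=-2; issue MUL r2<-Mul1 | r0:Add2,r1:Add3,r2:Mul1,r3:6
c5: CDB Add2=3; issue SUB r3<-Add1 | r0:3,r1:Add3,r2:Mul1,r3:Add1
c6: CDB Add3=3; issue SUB r1<-Add2 | r0:3,r1:Add2,r2:Mul1,r3:Add1
c7: issue SUB r3<-Add3 | r0:3,r1:Add2,r2:Mul1,r3:Add3
c8: stall | r0:3,r1:Add2,r2:Mul1,r3:Add3
c9: stall | r0:3,r1:Add2,r2:Mul1,r3:Add3
c10: stall | r0:3,r1:Add2,r2:Mul1,r3:Add3
c11: CDB Mul1=18; stall | r0:3,r1:Add2,r2:18,r3:Add3
c12: stall | r0:3,r1:Add2,r2:18,r3:Add3
c13: stall | r0:3,r1:Add2,r2:18,r3:Add3
c14: CDB Add1=12; issue SUB r3<-Add1 | r0:3,r1:Add2,r2:18,r3:Add1
c15: issue MUL r3<-Mul1 | r0:3,r1:Add2,r2:18,r3:Mul1
c16: - | r0:3,r1:Add2,r2:18,r3:Mul1
c17: CDB Add2=6 | r0:3,r1:6,r2:18,r3:Mul1
c18: CDB Add3=6 | r0:3,r1:6,r2:18,r3:Mul1
c19: - | r0:3,r1:6,r2:18,r3:Mul1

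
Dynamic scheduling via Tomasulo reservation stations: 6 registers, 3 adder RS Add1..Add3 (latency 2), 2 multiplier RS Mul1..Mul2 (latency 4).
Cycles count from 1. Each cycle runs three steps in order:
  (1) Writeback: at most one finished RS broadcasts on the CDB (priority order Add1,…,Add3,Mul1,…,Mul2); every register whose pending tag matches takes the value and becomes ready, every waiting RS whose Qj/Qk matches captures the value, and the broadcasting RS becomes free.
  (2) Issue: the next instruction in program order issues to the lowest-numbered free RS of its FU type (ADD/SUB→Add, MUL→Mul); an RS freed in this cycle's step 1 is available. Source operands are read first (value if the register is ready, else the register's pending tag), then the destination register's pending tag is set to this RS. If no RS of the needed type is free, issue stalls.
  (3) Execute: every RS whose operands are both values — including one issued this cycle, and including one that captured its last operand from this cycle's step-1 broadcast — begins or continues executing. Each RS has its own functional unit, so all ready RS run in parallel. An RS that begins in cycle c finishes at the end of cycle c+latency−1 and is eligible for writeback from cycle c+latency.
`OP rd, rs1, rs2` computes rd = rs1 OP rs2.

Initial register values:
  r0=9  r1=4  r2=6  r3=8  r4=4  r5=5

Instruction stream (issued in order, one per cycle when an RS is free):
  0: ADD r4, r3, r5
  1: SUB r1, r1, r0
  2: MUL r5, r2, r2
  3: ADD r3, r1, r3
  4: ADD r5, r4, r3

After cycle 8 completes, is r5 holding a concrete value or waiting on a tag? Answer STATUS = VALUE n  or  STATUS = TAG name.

STATUS = VALUE 16

  c1: issue ADD r4<-Add1  regs: r0:9,r1:4,r2:6,r3:8,r4:Add1,r5:5
  c2: issue SUB r1<-Add2  regs: r0:9,r1:Add2,r2:6,r3:8,r4:Add1,r5:5
  c3: CDB Add1=13; issue MUL r5<-Mul1  regs: r0:9,r1:Add2,r2:6,r3:8,r4:13,r5:Mul1
  c4: CDB Add2=-5; issue ADD r3<-Add1  regs: r0:9,r1:-5,r2:6,r3:Add1,r4:13,r5:Mul1
  c5: issue ADD r5<-Add2  regs: r0:9,r1:-5,r2:6,r3:Add1,r4:13,r5:Add2
  c6: CDB Add1=3  regs: r0:9,r1:-5,r2:6,r3:3,r4:13,r5:Add2
  c7: CDB Mul1=36  regs: r0:9,r1:-5,r2:6,r3:3,r4:13,r5:Add2
  c8: CDB Add2=16  regs: r0:9,r1:-5,r2:6,r3:3,r4:13,r5:16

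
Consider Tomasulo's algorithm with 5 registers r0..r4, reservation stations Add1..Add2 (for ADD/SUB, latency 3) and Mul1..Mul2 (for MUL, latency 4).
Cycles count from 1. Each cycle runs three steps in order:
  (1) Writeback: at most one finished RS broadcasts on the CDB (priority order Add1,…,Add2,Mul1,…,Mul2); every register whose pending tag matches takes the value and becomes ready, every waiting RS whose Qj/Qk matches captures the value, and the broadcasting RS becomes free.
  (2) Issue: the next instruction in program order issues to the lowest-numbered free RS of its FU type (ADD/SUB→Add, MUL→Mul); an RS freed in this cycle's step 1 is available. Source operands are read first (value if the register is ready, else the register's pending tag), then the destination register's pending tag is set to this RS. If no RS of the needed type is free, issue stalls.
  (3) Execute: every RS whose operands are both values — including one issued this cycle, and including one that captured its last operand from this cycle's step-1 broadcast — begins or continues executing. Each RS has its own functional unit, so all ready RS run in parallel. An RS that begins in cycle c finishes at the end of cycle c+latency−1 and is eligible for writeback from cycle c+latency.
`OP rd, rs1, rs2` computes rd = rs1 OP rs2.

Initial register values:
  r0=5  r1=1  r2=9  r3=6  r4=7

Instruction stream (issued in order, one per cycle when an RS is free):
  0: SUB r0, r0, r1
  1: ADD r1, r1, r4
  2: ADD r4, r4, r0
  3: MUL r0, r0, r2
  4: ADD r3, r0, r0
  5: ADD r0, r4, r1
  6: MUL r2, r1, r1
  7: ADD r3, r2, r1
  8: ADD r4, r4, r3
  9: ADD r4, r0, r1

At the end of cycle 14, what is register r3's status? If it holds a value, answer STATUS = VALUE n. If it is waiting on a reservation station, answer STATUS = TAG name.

STATUS = TAG Add1

cycle 1: issue SUB r0<-Add1 // r0:Add1,r1:1,r2:9,r3:6,r4:7
cycle 2: issue ADD r1<-Add2 // r0:Add1,r1:Add2,r2:9,r3:6,r4:7
cycle 3: stall // r0:Add1,r1:Add2,r2:9,r3:6,r4:7
cycle 4: CDB Add1=4; issue ADD r4<-Add1 // r0:4,r1:Add2,r2:9,r3:6,r4:Add1
cycle 5: CDB Add2=8; issue MUL r0<-Mul1 // r0:Mul1,r1:8,r2:9,r3:6,r4:Add1
cycle 6: issue ADD r3<-Add2 // r0:Mul1,r1:8,r2:9,r3:Add2,r4:Add1
cycle 7: CDB Add1=11; issue ADD r0<-Add1 // r0:Add1,r1:8,r2:9,r3:Add2,r4:11
cycle 8: issue MUL r2<-Mul2 // r0:Add1,r1:8,r2:Mul2,r3:Add2,r4:11
cycle 9: CDB Mul1=36; stall // r0:Add1,r1:8,r2:Mul2,r3:Add2,r4:11
cycle 10: CDB Add1=19; issue ADD r3<-Add1 // r0:19,r1:8,r2:Mul2,r3:Add1,r4:11
cycle 11: stall // r0:19,r1:8,r2:Mul2,r3:Add1,r4:11
cycle 12: CDB Add2=72; issue ADD r4<-Add2 // r0:19,r1:8,r2:Mul2,r3:Add1,r4:Add2
cycle 13: CDB Mul2=64; stall // r0:19,r1:8,r2:64,r3:Add1,r4:Add2
cycle 14: stall // r0:19,r1:8,r2:64,r3:Add1,r4:Add2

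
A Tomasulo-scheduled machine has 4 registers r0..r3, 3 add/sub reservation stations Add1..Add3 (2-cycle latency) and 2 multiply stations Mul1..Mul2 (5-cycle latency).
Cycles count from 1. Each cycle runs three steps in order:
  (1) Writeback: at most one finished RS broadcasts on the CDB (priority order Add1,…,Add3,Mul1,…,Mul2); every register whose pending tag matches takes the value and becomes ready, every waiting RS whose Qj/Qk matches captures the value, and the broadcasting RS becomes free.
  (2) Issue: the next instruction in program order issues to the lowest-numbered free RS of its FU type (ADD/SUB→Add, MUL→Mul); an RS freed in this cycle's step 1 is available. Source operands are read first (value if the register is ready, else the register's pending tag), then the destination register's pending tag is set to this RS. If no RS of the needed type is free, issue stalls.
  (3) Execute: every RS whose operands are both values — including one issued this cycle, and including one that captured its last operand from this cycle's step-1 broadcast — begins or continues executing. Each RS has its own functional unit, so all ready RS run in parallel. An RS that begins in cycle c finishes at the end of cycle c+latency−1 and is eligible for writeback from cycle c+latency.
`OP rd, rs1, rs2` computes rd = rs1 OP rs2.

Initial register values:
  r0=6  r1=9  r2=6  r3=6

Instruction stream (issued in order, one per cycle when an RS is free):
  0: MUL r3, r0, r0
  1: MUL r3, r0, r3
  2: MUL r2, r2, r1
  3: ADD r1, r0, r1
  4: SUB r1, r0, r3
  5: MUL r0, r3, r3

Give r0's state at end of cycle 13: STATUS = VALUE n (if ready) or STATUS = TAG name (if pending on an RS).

STATUS = TAG Mul1

cycle 1: issue MUL r3<-Mul1 // r0:6,r1:9,r2:6,r3:Mul1
cycle 2: issue MUL r3<-Mul2 // r0:6,r1:9,r2:6,r3:Mul2
cycle 3: stall // r0:6,r1:9,r2:6,r3:Mul2
cycle 4: stall // r0:6,r1:9,r2:6,r3:Mul2
cycle 5: stall // r0:6,r1:9,r2:6,r3:Mul2
cycle 6: CDB Mul1=36; issue MUL r2<-Mul1 // r0:6,r1:9,r2:Mul1,r3:Mul2
cycle 7: issue ADD r1<-Add1 // r0:6,r1:Add1,r2:Mul1,r3:Mul2
cycle 8: issue SUB r1<-Add2 // r0:6,r1:Add2,r2:Mul1,r3:Mul2
cycle 9: CDB Add1=15; stall // r0:6,r1:Add2,r2:Mul1,r3:Mul2
cycle 10: stall // r0:6,r1:Add2,r2:Mul1,r3:Mul2
cycle 11: CDB Mul1=54; issue MUL r0<-Mul1 // r0:Mul1,r1:Add2,r2:54,r3:Mul2
cycle 12: CDB Mul2=216 // r0:Mul1,r1:Add2,r2:54,r3:216
cycle 13: - // r0:Mul1,r1:Add2,r2:54,r3:216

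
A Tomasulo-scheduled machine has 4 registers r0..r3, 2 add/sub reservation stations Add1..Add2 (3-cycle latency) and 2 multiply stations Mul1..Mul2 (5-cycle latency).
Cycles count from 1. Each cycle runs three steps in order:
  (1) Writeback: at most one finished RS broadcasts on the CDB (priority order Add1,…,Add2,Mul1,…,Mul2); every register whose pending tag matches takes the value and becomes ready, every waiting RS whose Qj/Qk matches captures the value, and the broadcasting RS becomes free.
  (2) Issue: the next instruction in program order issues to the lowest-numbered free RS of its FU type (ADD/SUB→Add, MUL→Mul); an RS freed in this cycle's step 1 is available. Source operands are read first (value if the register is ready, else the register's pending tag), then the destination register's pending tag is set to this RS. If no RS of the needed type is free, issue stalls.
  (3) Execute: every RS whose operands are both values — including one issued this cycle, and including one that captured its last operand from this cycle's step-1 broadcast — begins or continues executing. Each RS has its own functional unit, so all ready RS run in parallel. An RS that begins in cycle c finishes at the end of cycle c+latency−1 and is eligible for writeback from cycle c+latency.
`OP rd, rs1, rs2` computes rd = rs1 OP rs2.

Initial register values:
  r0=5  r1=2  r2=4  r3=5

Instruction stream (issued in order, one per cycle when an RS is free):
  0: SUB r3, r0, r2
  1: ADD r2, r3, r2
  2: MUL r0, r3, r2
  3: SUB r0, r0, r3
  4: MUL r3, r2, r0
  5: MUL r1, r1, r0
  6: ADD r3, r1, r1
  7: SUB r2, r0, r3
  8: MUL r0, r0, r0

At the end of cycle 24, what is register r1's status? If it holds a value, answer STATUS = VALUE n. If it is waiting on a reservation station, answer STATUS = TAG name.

STATUS = VALUE 8

c1: issue SUB r3<-Add1 | r0:5,r1:2,r2:4,r3:Add1
c2: issue ADD r2<-Add2 | r0:5,r1:2,r2:Add2,r3:Add1
c3: issue MUL r0<-Mul1 | r0:Mul1,r1:2,r2:Add2,r3:Add1
c4: CDB Add1=1; issue SUB r0<-Add1 | r0:Add1,r1:2,r2:Add2,r3:1
c5: issue MUL r3<-Mul2 | r0:Add1,r1:2,r2:Add2,r3:Mul2
c6: stall | r0:Add1,r1:2,r2:Add2,r3:Mul2
c7: CDB Add2=5; stall | r0:Add1,r1:2,r2:5,r3:Mul2
c8: stall | r0:Add1,r1:2,r2:5,r3:Mul2
c9: stall | r0:Add1,r1:2,r2:5,r3:Mul2
c10: stall | r0:Add1,r1:2,r2:5,r3:Mul2
c11: stall | r0:Add1,r1:2,r2:5,r3:Mul2
c12: CDB Mul1=5; issue MUL r1<-Mul1 | r0:Add1,r1:Mul1,r2:5,r3:Mul2
c13: issue ADD r3<-Add2 | r0:Add1,r1:Mul1,r2:5,r3:Add2
c14: stall | r0:Add1,r1:Mul1,r2:5,r3:Add2
c15: CDB Add1=4; issue SUB r2<-Add1 | r0:4,r1:Mul1,r2:Add1,r3:Add2
c16: stall | r0:4,r1:Mul1,r2:Add1,r3:Add2
c17: stall | r0:4,r1:Mul1,r2:Add1,r3:Add2
c18: stall | r0:4,r1:Mul1,r2:Add1,r3:Add2
c19: stall | r0:4,r1:Mul1,r2:Add1,r3:Add2
c20: CDB Mul1=8; issue MUL r0<-Mul1 | r0:Mul1,r1:8,r2:Add1,r3:Add2
c21: CDB Mul2=20 | r0:Mul1,r1:8,r2:Add1,r3:Add2
c22: - | r0:Mul1,r1:8,r2:Add1,r3:Add2
c23: CDB Add2=16 | r0:Mul1,r1:8,r2:Add1,r3:16
c24: - | r0:Mul1,r1:8,r2:Add1,r3:16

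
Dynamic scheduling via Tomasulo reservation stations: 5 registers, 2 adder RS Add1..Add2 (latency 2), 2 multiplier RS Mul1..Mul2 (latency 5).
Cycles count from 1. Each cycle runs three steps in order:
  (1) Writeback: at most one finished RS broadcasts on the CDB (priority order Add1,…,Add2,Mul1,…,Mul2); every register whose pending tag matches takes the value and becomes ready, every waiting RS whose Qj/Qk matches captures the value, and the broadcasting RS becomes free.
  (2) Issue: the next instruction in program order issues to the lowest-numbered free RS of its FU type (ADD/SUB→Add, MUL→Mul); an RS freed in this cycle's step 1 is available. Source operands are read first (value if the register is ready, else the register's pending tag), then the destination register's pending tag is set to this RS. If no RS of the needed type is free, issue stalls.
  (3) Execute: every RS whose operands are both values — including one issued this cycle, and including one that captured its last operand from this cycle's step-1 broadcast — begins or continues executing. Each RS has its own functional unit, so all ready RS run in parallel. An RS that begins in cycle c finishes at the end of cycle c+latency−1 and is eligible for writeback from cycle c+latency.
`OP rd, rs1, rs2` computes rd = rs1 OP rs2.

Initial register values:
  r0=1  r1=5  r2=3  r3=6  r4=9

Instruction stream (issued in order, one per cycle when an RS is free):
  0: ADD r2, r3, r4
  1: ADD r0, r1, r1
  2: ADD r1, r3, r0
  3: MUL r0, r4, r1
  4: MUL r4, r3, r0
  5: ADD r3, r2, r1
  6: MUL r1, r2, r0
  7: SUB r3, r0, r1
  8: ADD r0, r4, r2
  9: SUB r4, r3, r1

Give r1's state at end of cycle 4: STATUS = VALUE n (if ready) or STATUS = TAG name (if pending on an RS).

STATUS = TAG Add1

c1: issue ADD r2<-Add1 | r0:1,r1:5,r2:Add1,r3:6,r4:9
c2: issue ADD r0<-Add2 | r0:Add2,r1:5,r2:Add1,r3:6,r4:9
c3: CDB Add1=15; issue ADD r1<-Add1 | r0:Add2,r1:Add1,r2:15,r3:6,r4:9
c4: CDB Add2=10; issue MUL r0<-Mul1 | r0:Mul1,r1:Add1,r2:15,r3:6,r4:9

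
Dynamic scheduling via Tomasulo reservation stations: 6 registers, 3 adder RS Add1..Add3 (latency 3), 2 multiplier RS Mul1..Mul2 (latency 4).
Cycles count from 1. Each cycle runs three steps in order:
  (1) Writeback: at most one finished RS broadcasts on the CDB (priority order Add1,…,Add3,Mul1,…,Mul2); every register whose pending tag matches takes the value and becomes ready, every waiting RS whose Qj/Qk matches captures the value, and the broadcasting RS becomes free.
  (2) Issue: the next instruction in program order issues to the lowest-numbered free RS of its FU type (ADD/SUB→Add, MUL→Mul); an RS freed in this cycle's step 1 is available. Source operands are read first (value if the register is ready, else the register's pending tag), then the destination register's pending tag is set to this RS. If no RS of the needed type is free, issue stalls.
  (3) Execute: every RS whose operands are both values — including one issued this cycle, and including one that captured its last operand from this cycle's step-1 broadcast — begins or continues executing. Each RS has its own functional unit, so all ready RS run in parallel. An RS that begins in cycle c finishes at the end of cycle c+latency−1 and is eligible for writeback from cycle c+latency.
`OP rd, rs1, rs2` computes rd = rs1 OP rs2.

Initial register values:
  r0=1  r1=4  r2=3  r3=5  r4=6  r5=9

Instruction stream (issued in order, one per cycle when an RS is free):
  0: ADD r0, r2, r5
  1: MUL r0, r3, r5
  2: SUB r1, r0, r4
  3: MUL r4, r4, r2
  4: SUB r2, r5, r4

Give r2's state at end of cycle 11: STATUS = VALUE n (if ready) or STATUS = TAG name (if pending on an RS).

  c1: issue ADD r0<-Add1  regs: r0:Add1,r1:4,r2:3,r3:5,r4:6,r5:9
  c2: issue MUL r0<-Mul1  regs: r0:Mul1,r1:4,r2:3,r3:5,r4:6,r5:9
  c3: issue SUB r1<-Add2  regs: r0:Mul1,r1:Add2,r2:3,r3:5,r4:6,r5:9
  c4: CDB Add1=12; issue MUL r4<-Mul2  regs: r0:Mul1,r1:Add2,r2:3,r3:5,r4:Mul2,r5:9
  c5: issue SUB r2<-Add1  regs: r0:Mul1,r1:Add2,r2:Add1,r3:5,r4:Mul2,r5:9
  c6: CDB Mul1=45  regs: r0:45,r1:Add2,r2:Add1,r3:5,r4:Mul2,r5:9
  c7: -  regs: r0:45,r1:Add2,r2:Add1,r3:5,r4:Mul2,r5:9
  c8: CDB Mul2=18  regs: r0:45,r1:Add2,r2:Add1,r3:5,r4:18,r5:9
  c9: CDB Add2=39  regs: r0:45,r1:39,r2:Add1,r3:5,r4:18,r5:9
  c10: -  regs: r0:45,r1:39,r2:Add1,r3:5,r4:18,r5:9
  c11: CDB Add1=-9  regs: r0:45,r1:39,r2:-9,r3:5,r4:18,r5:9

STATUS = VALUE -9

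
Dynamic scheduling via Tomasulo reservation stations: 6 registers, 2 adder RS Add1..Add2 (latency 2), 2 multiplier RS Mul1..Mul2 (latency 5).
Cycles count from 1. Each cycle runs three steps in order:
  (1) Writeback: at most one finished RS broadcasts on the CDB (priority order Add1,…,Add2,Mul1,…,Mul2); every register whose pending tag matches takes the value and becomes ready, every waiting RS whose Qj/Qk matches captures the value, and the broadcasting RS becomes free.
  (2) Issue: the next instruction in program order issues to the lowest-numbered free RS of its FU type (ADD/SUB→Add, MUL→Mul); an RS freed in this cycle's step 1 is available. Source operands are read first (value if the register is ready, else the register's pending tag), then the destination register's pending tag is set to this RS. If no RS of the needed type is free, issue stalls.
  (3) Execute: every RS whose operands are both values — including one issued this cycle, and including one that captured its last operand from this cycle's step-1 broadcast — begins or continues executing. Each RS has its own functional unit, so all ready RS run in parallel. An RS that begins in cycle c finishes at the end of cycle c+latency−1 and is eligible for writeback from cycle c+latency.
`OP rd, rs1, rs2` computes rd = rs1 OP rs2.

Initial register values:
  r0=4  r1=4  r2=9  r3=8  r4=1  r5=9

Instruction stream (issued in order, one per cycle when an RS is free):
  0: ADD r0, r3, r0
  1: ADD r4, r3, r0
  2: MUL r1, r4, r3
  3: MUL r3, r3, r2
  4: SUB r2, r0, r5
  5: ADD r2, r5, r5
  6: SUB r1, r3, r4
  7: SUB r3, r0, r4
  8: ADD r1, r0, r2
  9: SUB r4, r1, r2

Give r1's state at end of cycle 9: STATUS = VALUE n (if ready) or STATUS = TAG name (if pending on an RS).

STATUS = TAG Add1

  c1: issue ADD r0<-Add1  regs: r0:Add1,r1:4,r2:9,r3:8,r4:1,r5:9
  c2: issue ADD r4<-Add2  regs: r0:Add1,r1:4,r2:9,r3:8,r4:Add2,r5:9
  c3: CDB Add1=12; issue MUL r1<-Mul1  regs: r0:12,r1:Mul1,r2:9,r3:8,r4:Add2,r5:9
  c4: issue MUL r3<-Mul2  regs: r0:12,r1:Mul1,r2:9,r3:Mul2,r4:Add2,r5:9
  c5: CDB Add2=20; issue SUB r2<-Add1  regs: r0:12,r1:Mul1,r2:Add1,r3:Mul2,r4:20,r5:9
  c6: issue ADD r2<-Add2  regs: r0:12,r1:Mul1,r2:Add2,r3:Mul2,r4:20,r5:9
  c7: CDB Add1=3; issue SUB r1<-Add1  regs: r0:12,r1:Add1,r2:Add2,r3:Mul2,r4:20,r5:9
  c8: CDB Add2=18; issue SUB r3<-Add2  regs: r0:12,r1:Add1,r2:18,r3:Add2,r4:20,r5:9
  c9: CDB Mul2=72; stall  regs: r0:12,r1:Add1,r2:18,r3:Add2,r4:20,r5:9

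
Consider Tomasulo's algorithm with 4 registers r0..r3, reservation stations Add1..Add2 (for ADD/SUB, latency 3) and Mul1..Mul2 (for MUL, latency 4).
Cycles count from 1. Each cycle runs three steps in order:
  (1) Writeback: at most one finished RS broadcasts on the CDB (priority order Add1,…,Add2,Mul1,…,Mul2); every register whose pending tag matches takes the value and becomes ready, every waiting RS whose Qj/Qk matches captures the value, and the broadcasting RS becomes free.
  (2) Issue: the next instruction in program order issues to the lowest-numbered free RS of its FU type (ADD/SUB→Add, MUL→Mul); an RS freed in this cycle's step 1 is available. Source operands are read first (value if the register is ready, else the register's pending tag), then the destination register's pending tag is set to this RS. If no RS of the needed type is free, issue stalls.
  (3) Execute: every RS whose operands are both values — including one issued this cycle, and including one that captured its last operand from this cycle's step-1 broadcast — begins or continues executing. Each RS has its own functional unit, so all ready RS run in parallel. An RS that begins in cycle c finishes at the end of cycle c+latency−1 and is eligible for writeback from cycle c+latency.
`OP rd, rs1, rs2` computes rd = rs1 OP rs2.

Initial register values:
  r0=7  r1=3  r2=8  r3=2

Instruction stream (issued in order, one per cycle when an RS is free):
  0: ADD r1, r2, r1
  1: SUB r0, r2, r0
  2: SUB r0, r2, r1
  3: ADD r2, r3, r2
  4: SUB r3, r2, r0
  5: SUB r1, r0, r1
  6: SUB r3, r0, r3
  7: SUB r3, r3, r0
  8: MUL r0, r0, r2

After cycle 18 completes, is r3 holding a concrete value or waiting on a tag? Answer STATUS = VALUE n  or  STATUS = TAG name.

STATUS = VALUE -13

cycle 1: issue ADD r1<-Add1 // r0:7,r1:Add1,r2:8,r3:2
cycle 2: issue SUB r0<-Add2 // r0:Add2,r1:Add1,r2:8,r3:2
cycle 3: stall // r0:Add2,r1:Add1,r2:8,r3:2
cycle 4: CDB Add1=11; issue SUB r0<-Add1 // r0:Add1,r1:11,r2:8,r3:2
cycle 5: CDB Add2=1; issue ADD r2<-Add2 // r0:Add1,r1:11,r2:Add2,r3:2
cycle 6: stall // r0:Add1,r1:11,r2:Add2,r3:2
cycle 7: CDB Add1=-3; issue SUB r3<-Add1 // r0:-3,r1:11,r2:Add2,r3:Add1
cycle 8: CDB Add2=10; issue SUB r1<-Add2 // r0:-3,r1:Add2,r2:10,r3:Add1
cycle 9: stall // r0:-3,r1:Add2,r2:10,r3:Add1
cycle 10: stall // r0:-3,r1:Add2,r2:10,r3:Add1
cycle 11: CDB Add1=13; issue SUB r3<-Add1 // r0:-3,r1:Add2,r2:10,r3:Add1
cycle 12: CDB Add2=-14; issue SUB r3<-Add2 // r0:-3,r1:-14,r2:10,r3:Add2
cycle 13: issue MUL r0<-Mul1 // r0:Mul1,r1:-14,r2:10,r3:Add2
cycle 14: CDB Add1=-16 // r0:Mul1,r1:-14,r2:10,r3:Add2
cycle 15: - // r0:Mul1,r1:-14,r2:10,r3:Add2
cycle 16: - // r0:Mul1,r1:-14,r2:10,r3:Add2
cycle 17: CDB Add2=-13 // r0:Mul1,r1:-14,r2:10,r3:-13
cycle 18: CDB Mul1=-30 // r0:-30,r1:-14,r2:10,r3:-13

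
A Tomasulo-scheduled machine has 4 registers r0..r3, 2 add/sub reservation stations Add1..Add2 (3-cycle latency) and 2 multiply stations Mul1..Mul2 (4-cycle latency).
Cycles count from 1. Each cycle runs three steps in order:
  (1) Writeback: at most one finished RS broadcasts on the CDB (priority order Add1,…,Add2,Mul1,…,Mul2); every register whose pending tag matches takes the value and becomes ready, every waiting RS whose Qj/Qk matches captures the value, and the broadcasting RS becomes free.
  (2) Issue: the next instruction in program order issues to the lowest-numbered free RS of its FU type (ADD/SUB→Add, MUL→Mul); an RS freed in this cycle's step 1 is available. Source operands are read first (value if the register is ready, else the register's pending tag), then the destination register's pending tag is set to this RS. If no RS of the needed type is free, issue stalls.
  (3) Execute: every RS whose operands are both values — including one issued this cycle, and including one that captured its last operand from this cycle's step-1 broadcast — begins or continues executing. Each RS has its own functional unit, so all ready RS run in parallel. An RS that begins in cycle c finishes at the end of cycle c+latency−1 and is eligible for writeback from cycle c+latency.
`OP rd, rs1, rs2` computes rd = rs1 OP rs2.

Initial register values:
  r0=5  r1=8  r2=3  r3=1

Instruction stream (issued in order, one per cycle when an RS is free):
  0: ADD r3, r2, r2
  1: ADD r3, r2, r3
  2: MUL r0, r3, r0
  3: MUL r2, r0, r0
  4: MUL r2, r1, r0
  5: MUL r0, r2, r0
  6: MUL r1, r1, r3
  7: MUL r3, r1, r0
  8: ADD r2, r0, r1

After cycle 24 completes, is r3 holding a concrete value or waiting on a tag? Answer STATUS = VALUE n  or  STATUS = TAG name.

STATUS = VALUE 1166400

cycle 1: issue ADD r3<-Add1 // r0:5,r1:8,r2:3,r3:Add1
cycle 2: issue ADD r3<-Add2 // r0:5,r1:8,r2:3,r3:Add2
cycle 3: issue MUL r0<-Mul1 // r0:Mul1,r1:8,r2:3,r3:Add2
cycle 4: CDB Add1=6; issue MUL r2<-Mul2 // r0:Mul1,r1:8,r2:Mul2,r3:Add2
cycle 5: stall // r0:Mul1,r1:8,r2:Mul2,r3:Add2
cycle 6: stall // r0:Mul1,r1:8,r2:Mul2,r3:Add2
cycle 7: CDB Add2=9; stall // r0:Mul1,r1:8,r2:Mul2,r3:9
cycle 8: stall // r0:Mul1,r1:8,r2:Mul2,r3:9
cycle 9: stall // r0:Mul1,r1:8,r2:Mul2,r3:9
cycle 10: stall // r0:Mul1,r1:8,r2:Mul2,r3:9
cycle 11: CDB Mul1=45; issue MUL r2<-Mul1 // r0:45,r1:8,r2:Mul1,r3:9
cycle 12: stall // r0:45,r1:8,r2:Mul1,r3:9
cycle 13: stall // r0:45,r1:8,r2:Mul1,r3:9
cycle 14: stall // r0:45,r1:8,r2:Mul1,r3:9
cycle 15: CDB Mul1=360; issue MUL r0<-Mul1 // r0:Mul1,r1:8,r2:360,r3:9
cycle 16: CDB Mul2=2025; issue MUL r1<-Mul2 // r0:Mul1,r1:Mul2,r2:360,r3:9
cycle 17: stall // r0:Mul1,r1:Mul2,r2:360,r3:9
cycle 18: stall // r0:Mul1,r1:Mul2,r2:360,r3:9
cycle 19: CDB Mul1=16200; issue MUL r3<-Mul1 // r0:16200,r1:Mul2,r2:360,r3:Mul1
cycle 20: CDB Mul2=72; issue ADD r2<-Add1 // r0:16200,r1:72,r2:Add1,r3:Mul1
cycle 21: - // r0:16200,r1:72,r2:Add1,r3:Mul1
cycle 22: - // r0:16200,r1:72,r2:Add1,r3:Mul1
cycle 23: CDB Add1=16272 // r0:16200,r1:72,r2:16272,r3:Mul1
cycle 24: CDB Mul1=1166400 // r0:16200,r1:72,r2:16272,r3:1166400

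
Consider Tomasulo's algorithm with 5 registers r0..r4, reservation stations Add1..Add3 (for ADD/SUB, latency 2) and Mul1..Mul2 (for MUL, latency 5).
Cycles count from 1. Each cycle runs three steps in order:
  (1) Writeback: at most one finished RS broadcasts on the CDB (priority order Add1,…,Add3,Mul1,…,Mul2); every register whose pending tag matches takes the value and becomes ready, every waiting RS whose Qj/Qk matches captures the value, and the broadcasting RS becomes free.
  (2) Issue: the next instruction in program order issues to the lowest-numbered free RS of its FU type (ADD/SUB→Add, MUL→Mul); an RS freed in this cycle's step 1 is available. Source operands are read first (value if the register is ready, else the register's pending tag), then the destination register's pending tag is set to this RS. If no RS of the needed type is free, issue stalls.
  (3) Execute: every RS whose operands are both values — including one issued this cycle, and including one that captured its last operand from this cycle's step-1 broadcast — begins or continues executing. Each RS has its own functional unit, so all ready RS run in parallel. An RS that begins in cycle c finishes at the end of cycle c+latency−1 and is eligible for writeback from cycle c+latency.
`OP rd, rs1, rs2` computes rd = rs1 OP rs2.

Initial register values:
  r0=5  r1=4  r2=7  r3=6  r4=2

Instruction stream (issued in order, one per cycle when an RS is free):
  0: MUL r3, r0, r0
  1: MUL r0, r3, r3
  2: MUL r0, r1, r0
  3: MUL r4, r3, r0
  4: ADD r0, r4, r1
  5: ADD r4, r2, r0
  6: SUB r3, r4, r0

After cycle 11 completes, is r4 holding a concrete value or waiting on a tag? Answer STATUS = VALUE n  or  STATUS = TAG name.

STATUS = TAG Mul2

cycle 1: issue MUL r3<-Mul1 // r0:5,r1:4,r2:7,r3:Mul1,r4:2
cycle 2: issue MUL r0<-Mul2 // r0:Mul2,r1:4,r2:7,r3:Mul1,r4:2
cycle 3: stall // r0:Mul2,r1:4,r2:7,r3:Mul1,r4:2
cycle 4: stall // r0:Mul2,r1:4,r2:7,r3:Mul1,r4:2
cycle 5: stall // r0:Mul2,r1:4,r2:7,r3:Mul1,r4:2
cycle 6: CDB Mul1=25; issue MUL r0<-Mul1 // r0:Mul1,r1:4,r2:7,r3:25,r4:2
cycle 7: stall // r0:Mul1,r1:4,r2:7,r3:25,r4:2
cycle 8: stall // r0:Mul1,r1:4,r2:7,r3:25,r4:2
cycle 9: stall // r0:Mul1,r1:4,r2:7,r3:25,r4:2
cycle 10: stall // r0:Mul1,r1:4,r2:7,r3:25,r4:2
cycle 11: CDB Mul2=625; issue MUL r4<-Mul2 // r0:Mul1,r1:4,r2:7,r3:25,r4:Mul2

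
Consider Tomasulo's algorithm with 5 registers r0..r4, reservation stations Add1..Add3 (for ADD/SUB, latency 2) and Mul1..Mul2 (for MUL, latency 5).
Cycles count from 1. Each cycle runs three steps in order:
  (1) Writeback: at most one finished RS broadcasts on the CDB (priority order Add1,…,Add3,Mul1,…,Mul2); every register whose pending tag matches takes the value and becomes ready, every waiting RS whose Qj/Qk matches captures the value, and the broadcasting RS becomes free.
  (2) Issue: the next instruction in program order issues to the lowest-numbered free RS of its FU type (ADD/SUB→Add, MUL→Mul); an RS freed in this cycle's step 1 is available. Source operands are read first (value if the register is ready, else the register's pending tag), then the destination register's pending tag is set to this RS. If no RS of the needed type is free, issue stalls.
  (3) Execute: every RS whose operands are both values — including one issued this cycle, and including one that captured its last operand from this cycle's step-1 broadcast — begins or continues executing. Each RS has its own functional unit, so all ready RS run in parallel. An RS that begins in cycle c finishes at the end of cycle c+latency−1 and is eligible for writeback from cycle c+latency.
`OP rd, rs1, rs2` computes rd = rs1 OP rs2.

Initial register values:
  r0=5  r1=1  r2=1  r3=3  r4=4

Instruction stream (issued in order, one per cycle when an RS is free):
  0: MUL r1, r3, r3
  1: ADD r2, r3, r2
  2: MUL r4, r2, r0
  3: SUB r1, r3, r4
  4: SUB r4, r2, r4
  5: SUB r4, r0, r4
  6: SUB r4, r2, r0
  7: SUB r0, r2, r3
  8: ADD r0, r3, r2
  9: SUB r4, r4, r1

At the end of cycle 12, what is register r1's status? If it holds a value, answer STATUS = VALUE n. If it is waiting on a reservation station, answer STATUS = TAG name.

  c1: issue MUL r1<-Mul1  regs: r0:5,r1:Mul1,r2:1,r3:3,r4:4
  c2: issue ADD r2<-Add1  regs: r0:5,r1:Mul1,r2:Add1,r3:3,r4:4
  c3: issue MUL r4<-Mul2  regs: r0:5,r1:Mul1,r2:Add1,r3:3,r4:Mul2
  c4: CDB Add1=4; issue SUB r1<-Add1  regs: r0:5,r1:Add1,r2:4,r3:3,r4:Mul2
  c5: issue SUB r4<-Add2  regs: r0:5,r1:Add1,r2:4,r3:3,r4:Add2
  c6: CDB Mul1=9; issue SUB r4<-Add3  regs: r0:5,r1:Add1,r2:4,r3:3,r4:Add3
  c7: stall  regs: r0:5,r1:Add1,r2:4,r3:3,r4:Add3
  c8: stall  regs: r0:5,r1:Add1,r2:4,r3:3,r4:Add3
  c9: CDB Mul2=20; stall  regs: r0:5,r1:Add1,r2:4,r3:3,r4:Add3
  c10: stall  regs: r0:5,r1:Add1,r2:4,r3:3,r4:Add3
  c11: CDB Add1=-17; issue SUB r4<-Add1  regs: r0:5,r1:-17,r2:4,r3:3,r4:Add1
  c12: CDB Add2=-16; issue SUB r0<-Add2  regs: r0:Add2,r1:-17,r2:4,r3:3,r4:Add1

STATUS = VALUE -17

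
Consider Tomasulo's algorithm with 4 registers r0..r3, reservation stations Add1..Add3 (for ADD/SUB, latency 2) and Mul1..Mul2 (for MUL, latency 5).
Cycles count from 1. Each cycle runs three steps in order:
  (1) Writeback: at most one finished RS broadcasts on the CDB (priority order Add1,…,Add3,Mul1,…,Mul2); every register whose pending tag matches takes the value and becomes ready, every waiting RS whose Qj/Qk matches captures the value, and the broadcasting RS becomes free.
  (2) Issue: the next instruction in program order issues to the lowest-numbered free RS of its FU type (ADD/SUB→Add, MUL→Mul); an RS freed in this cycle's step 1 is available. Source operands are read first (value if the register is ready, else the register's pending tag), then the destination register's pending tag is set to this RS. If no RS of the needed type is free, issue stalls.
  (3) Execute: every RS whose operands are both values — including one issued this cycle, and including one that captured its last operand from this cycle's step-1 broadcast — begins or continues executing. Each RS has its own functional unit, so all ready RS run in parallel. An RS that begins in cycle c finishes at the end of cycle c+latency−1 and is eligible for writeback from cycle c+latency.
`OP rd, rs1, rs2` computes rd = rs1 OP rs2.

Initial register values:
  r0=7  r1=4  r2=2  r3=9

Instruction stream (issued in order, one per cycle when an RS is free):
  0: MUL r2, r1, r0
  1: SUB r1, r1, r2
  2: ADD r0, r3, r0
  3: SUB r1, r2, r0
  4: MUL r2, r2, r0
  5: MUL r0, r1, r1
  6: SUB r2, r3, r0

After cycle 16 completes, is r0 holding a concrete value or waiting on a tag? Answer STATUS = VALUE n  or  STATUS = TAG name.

STATUS = VALUE 144

  c1: issue MUL r2<-Mul1  regs: r0:7,r1:4,r2:Mul1,r3:9
  c2: issue SUB r1<-Add1  regs: r0:7,r1:Add1,r2:Mul1,r3:9
  c3: issue ADD r0<-Add2  regs: r0:Add2,r1:Add1,r2:Mul1,r3:9
  c4: issue SUB r1<-Add3  regs: r0:Add2,r1:Add3,r2:Mul1,r3:9
  c5: CDB Add2=16; issue MUL r2<-Mul2  regs: r0:16,r1:Add3,r2:Mul2,r3:9
  c6: CDB Mul1=28; issue MUL r0<-Mul1  regs: r0:Mul1,r1:Add3,r2:Mul2,r3:9
  c7: issue SUB r2<-Add2  regs: r0:Mul1,r1:Add3,r2:Add2,r3:9
  c8: CDB Add1=-24  regs: r0:Mul1,r1:Add3,r2:Add2,r3:9
  c9: CDB Add3=12  regs: r0:Mul1,r1:12,r2:Add2,r3:9
  c10: -  regs: r0:Mul1,r1:12,r2:Add2,r3:9
  c11: CDB Mul2=448  regs: r0:Mul1,r1:12,r2:Add2,r3:9
  c12: -  regs: r0:Mul1,r1:12,r2:Add2,r3:9
  c13: -  regs: r0:Mul1,r1:12,r2:Add2,r3:9
  c14: CDB Mul1=144  regs: r0:144,r1:12,r2:Add2,r3:9
  c15: -  regs: r0:144,r1:12,r2:Add2,r3:9
  c16: CDB Add2=-135  regs: r0:144,r1:12,r2:-135,r3:9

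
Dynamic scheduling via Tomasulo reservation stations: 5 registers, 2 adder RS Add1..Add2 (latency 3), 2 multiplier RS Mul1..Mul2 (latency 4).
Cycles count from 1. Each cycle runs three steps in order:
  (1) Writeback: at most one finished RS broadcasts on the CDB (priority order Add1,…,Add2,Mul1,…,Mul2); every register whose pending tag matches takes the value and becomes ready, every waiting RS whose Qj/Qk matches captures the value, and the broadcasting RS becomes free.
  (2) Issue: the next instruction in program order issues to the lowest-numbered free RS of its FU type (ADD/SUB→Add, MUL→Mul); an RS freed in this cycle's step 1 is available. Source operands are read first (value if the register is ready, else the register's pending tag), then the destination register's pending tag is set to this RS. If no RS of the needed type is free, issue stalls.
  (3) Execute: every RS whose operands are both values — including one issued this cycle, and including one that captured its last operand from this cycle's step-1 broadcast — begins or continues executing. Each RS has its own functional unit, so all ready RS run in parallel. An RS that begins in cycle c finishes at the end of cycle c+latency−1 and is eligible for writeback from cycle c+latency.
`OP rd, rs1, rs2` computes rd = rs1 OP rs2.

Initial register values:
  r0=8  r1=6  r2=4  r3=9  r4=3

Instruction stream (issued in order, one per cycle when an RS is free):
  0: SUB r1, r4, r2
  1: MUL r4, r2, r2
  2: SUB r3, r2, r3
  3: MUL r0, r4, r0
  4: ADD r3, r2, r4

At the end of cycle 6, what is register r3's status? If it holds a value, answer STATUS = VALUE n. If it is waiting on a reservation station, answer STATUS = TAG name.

c1: issue SUB r1<-Add1 | r0:8,r1:Add1,r2:4,r3:9,r4:3
c2: issue MUL r4<-Mul1 | r0:8,r1:Add1,r2:4,r3:9,r4:Mul1
c3: issue SUB r3<-Add2 | r0:8,r1:Add1,r2:4,r3:Add2,r4:Mul1
c4: CDB Add1=-1; issue MUL r0<-Mul2 | r0:Mul2,r1:-1,r2:4,r3:Add2,r4:Mul1
c5: issue ADD r3<-Add1 | r0:Mul2,r1:-1,r2:4,r3:Add1,r4:Mul1
c6: CDB Add2=-5 | r0:Mul2,r1:-1,r2:4,r3:Add1,r4:Mul1

STATUS = TAG Add1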